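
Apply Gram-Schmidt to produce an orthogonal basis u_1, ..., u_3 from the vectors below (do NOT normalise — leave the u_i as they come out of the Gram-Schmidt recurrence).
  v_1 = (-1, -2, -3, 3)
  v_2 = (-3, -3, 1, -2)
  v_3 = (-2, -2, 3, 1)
Orthogonal basis:
  u_1 = (-1, -2, -3, 3)
  u_2 = (-3, -3, 1, -2)
  u_3 = (-7/23, -7/23, 56/23, 49/23)

Apply the Gram-Schmidt recurrence
  u_1 = v_1
  u_i = v_i − Σ_{j<i} ((v_i · u_j) / (u_j · u_j)) · u_j.

Step by step this gives:
  u_1 = (-1, -2, -3, 3)
  u_2 = (-3, -3, 1, -2)
  u_3 = (-7/23, -7/23, 56/23, 49/23)

Orthogonality check:
  u_2 · u_1 = 0 (should be 0)
  u_3 · u_1 = 0 (should be 0)
  u_3 · u_2 = 0 (should be 0)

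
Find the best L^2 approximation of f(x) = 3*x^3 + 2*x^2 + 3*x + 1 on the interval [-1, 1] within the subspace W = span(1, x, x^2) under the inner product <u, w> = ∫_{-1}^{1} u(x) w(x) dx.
g(x) = 2*x^2 + 24*x/5 + 1

The best approximation g ∈ W is the orthogonal projection of f onto W. Writing g = a_0 + a_1 x + a_2 x^2, the coefficients solve the normal equations G · a = b where
  G_{ij} = <φ_i, φ_j> and b_i = <f, φ_i>, with φ_0 = 1, φ_1 = x, φ_2 = x^2.
G =
  [2, 0, 2/3]
  [0, 2/3, 0]
  [2/3, 0, 2/5],
b = (10/3, 16/5, 22/15).
Solving gives a_0 = 1, a_1 = 24/5, a_2 = 2, so
  g(x) = 2*x^2 + 24*x/5 + 1.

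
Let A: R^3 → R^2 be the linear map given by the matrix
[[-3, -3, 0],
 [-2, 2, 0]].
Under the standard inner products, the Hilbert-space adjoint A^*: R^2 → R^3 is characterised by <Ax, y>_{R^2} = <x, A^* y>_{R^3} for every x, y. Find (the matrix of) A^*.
A^* = A^T =
[[-3, -2],
 [-3, 2],
 [0, 0]]

For real matrices with standard dot products, the defining identity <Ax, y> = <x, A^* y> gives (Ax)^T y = x^T (A^*) y, i.e. x^T A^T y = x^T (A^*) y. Since this holds for all x, y, we must have A^* = A^T. Therefore
A^* =
[[-3, -2],
 [-3, 2],
 [0, 0]].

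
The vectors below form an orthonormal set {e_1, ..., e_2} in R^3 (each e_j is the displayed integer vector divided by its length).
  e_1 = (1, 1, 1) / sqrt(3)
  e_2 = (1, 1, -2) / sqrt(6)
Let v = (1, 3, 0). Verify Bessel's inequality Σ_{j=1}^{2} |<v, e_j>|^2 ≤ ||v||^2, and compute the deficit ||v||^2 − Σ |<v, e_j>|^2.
Σ |<v, e_j>|^2 = 8; ||v||^2 = 10; deficit = 2

Write each e_j = u_j / sqrt(<u_j, u_j>) where u_j is the displayed integer vector. Then <v, e_j> = <v, u_j> / sqrt(<u_j, u_j>), so |<v, e_j>|^2 = <v, u_j>^2 / <u_j, u_j>.
Coefficients: <v, e_1> = 4/sqrt(3), <v, e_2> = 4/sqrt(6).
Square and sum: Σ |<v, e_j>|^2 = 8.
Compute ||v||^2 = v·v = 10.
Deficit = 10 − 8 = 2 ≥ 0, confirming Bessel's inequality. (The deficit equals ||v − Σ <v,e_j> e_j||^2, the squared distance from v to span{e_j}.)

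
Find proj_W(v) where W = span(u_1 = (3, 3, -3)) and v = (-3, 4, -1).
proj_W(v) = (2/3, 2/3, -2/3)

Set up U = [u_1 | ... | u_1] ∈ R^(3×1). The projector onto W = col(U) is P = U (U^T U)^(-1) U^T.
Compute U^T U =
  [27],
and U^T v = (6).
Solve U^T U · c = U^T v for the coefficients: c = (2/9). The projection is proj_W(v) = U c.
Check: (v - proj_W(v)) · u_1 = 0  (should be 0).
Result: proj_W(v) = (2/3, 2/3, -2/3).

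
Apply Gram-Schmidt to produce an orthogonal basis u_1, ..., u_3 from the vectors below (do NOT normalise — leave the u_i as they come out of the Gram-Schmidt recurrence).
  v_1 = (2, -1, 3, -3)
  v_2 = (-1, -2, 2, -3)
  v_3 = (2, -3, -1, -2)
Orthogonal basis:
  u_1 = (2, -1, 3, -3)
  u_2 = (-53/23, -31/23, 1/23, -24/23)
  u_3 = (292/189, -439/189, -437/189, -32/63)

Apply the Gram-Schmidt recurrence
  u_1 = v_1
  u_i = v_i − Σ_{j<i} ((v_i · u_j) / (u_j · u_j)) · u_j.

Step by step this gives:
  u_1 = (2, -1, 3, -3)
  u_2 = (-53/23, -31/23, 1/23, -24/23)
  u_3 = (292/189, -439/189, -437/189, -32/63)

Orthogonality check:
  u_2 · u_1 = 0 (should be 0)
  u_3 · u_1 = 0 (should be 0)
  u_3 · u_2 = 0 (should be 0)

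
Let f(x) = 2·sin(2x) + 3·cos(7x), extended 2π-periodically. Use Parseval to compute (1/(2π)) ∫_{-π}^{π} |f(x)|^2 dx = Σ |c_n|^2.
Σ |c_n|^2 = 13/2

Expand |f|^2 and use orthogonality of {sin(nx), cos(mx)} on [-π, π]:
  ∫_{-π}^{π} sin(nx)^2 dx = π, ∫ cos(mx)^2 dx = π, and cross terms integrate to 0.
So ∫_{-π}^{π} f(x)^2 dx = 2^2 · π + 3^2 · π = (4 + 9)π.
Divide by 2π: (4 + 9)/2 = 13/2.
By Parseval, this equals Σ |c_n|^2.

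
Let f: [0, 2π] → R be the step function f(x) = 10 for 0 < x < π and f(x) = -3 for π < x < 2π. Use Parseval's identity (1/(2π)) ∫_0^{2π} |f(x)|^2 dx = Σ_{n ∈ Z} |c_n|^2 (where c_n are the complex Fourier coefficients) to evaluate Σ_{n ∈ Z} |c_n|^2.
Σ |c_n|^2 = 109/2

Parseval equates the L^2 energy of f (normalised by 1/(2π)) with the ℓ^2 sum of its Fourier coefficients: (1/(2π)) ∫_0^{2π} |f|^2 = Σ |c_n|^2.
Compute the left side: (1/(2π)) [∫_0^π 10^2 dx + ∫_π^{2π} (-3)^2 dx] = (1/(2π)) · (100π + 9π) = (100 + 9)/2 = 109/2.
So Σ_{n ∈ Z} |c_n|^2 = 109/2.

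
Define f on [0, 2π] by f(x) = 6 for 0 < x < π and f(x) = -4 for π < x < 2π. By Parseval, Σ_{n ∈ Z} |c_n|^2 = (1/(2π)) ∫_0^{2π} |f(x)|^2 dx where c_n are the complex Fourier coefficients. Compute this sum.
Σ |c_n|^2 = 26

Parseval equates the L^2 energy of f (normalised by 1/(2π)) with the ℓ^2 sum of its Fourier coefficients: (1/(2π)) ∫_0^{2π} |f|^2 = Σ |c_n|^2.
Compute the left side: (1/(2π)) [∫_0^π 6^2 dx + ∫_π^{2π} (-4)^2 dx] = (1/(2π)) · (36π + 16π) = (36 + 16)/2 = 26.
So Σ_{n ∈ Z} |c_n|^2 = 26.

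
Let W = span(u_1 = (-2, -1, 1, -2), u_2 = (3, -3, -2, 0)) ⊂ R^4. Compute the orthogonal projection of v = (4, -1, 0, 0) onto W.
proj_W(v) = (503/195, -266/195, -103/65, 158/195)

Set up U = [u_1 | ... | u_2] ∈ R^(4×2). The projector onto W = col(U) is P = U (U^T U)^(-1) U^T.
Compute U^T U =
  [10, -5]
  [-5, 22],
and U^T v = (-7, 15).
Solve U^T U · c = U^T v for the coefficients: c = (-79/195, 23/39). The projection is proj_W(v) = U c.
Check: (v - proj_W(v)) · u_1 = 0  (should be 0).
Check: (v - proj_W(v)) · u_2 = 0  (should be 0).
Result: proj_W(v) = (503/195, -266/195, -103/65, 158/195).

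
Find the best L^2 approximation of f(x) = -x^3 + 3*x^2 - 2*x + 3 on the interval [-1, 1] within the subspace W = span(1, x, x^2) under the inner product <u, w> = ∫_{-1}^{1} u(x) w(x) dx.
g(x) = 3*x^2 - 13*x/5 + 3

The best approximation g ∈ W is the orthogonal projection of f onto W. Writing g = a_0 + a_1 x + a_2 x^2, the coefficients solve the normal equations G · a = b where
  G_{ij} = <φ_i, φ_j> and b_i = <f, φ_i>, with φ_0 = 1, φ_1 = x, φ_2 = x^2.
G =
  [2, 0, 2/3]
  [0, 2/3, 0]
  [2/3, 0, 2/5],
b = (8, -26/15, 16/5).
Solving gives a_0 = 3, a_1 = -13/5, a_2 = 3, so
  g(x) = 3*x^2 - 13*x/5 + 3.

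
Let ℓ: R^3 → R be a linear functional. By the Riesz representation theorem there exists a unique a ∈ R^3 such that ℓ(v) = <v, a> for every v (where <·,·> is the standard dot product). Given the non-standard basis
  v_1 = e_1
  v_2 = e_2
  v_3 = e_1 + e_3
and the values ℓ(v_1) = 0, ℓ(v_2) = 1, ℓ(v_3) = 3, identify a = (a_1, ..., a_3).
a = (0, 1, 3)

Write a = (a_1, ..., a_3) in the standard basis. For each basis vector v_i, ℓ(v_i) = <v_i, a> is a linear equation in the a_j's. Collect the n equations into a matrix system V a = ℓ, where row i of V is v_i (expressed in the standard basis). Since V is invertible (lower-triangular with 1s on the diagonal, up to permutation), solve by back-substitution:
  V =
[[1, 0, 0],
 [0, 1, 0],
 [1, 0, 1]]
  V a = (0, 1, 3)
Solving gives a = (0, 1, 3).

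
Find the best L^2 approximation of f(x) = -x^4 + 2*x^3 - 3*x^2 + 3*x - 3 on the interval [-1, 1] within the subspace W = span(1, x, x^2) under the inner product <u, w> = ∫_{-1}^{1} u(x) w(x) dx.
g(x) = -27*x^2/7 + 21*x/5 - 102/35

The best approximation g ∈ W is the orthogonal projection of f onto W. Writing g = a_0 + a_1 x + a_2 x^2, the coefficients solve the normal equations G · a = b where
  G_{ij} = <φ_i, φ_j> and b_i = <f, φ_i>, with φ_0 = 1, φ_1 = x, φ_2 = x^2.
G =
  [2, 0, 2/3]
  [0, 2/3, 0]
  [2/3, 0, 2/5],
b = (-42/5, 14/5, -122/35).
Solving gives a_0 = -102/35, a_1 = 21/5, a_2 = -27/7, so
  g(x) = -27*x^2/7 + 21*x/5 - 102/35.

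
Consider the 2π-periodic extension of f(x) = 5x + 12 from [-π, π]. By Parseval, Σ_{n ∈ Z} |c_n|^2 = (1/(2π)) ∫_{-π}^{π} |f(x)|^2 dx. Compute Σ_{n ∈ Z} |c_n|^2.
Σ |c_n|^2 = 25π^2/3 + 144

Expand and integrate term by term over [-π, π]:
  ∫ (5x)^2 dx = 25·(2π^3/3); ∫ 2·5·(12)·x dx = 0 (odd integrand); ∫ 12^2 dx = 144·2π.
So (1/(2π)) ∫_{-π}^{π} (5x + 12)^2 dx = 25π^2/3 + 144 = 25π^2/3 + 144.
Parseval ⇒ Σ |c_n|^2 = 25π^2/3 + 144.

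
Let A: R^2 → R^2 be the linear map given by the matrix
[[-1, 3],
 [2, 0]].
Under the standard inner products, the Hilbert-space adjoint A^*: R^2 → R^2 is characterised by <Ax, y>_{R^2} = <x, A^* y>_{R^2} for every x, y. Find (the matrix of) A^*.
A^* = A^T =
[[-1, 2],
 [3, 0]]

For real matrices with standard dot products, the defining identity <Ax, y> = <x, A^* y> gives (Ax)^T y = x^T (A^*) y, i.e. x^T A^T y = x^T (A^*) y. Since this holds for all x, y, we must have A^* = A^T. Therefore
A^* =
[[-1, 2],
 [3, 0]].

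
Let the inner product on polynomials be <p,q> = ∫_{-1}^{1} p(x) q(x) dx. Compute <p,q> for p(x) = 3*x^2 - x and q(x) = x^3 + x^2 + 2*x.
<p,q> = -8/15

Expand the product: p(x)·q(x) = 3*x^5 + 2*x^4 + 5*x^3 - 2*x^2.
∫_{-1}^{1} of each monomial x^k gives [2/(k+1) if k even, 0 if k odd]. Integrating term-by-term (or equivalently evaluating the antiderivative F(x) = x^6/2 + 2*x^5/5 + 5*x^4/4 - 2*x^3/3 at the endpoints):
  F(1) − F(−1) = 89/60 − (121/60) = -8/15.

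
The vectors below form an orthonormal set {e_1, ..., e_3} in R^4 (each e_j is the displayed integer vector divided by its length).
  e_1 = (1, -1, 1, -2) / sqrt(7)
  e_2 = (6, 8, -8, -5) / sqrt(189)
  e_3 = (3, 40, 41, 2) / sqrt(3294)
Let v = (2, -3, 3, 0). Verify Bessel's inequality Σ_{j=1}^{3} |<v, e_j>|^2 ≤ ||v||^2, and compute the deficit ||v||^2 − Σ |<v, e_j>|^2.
Σ |<v, e_j>|^2 = 1955/122; ||v||^2 = 22; deficit = 729/122

Write each e_j = u_j / sqrt(<u_j, u_j>) where u_j is the displayed integer vector. Then <v, e_j> = <v, u_j> / sqrt(<u_j, u_j>), so |<v, e_j>|^2 = <v, u_j>^2 / <u_j, u_j>.
Coefficients: <v, e_1> = 8/sqrt(7), <v, e_2> = -36/sqrt(189), <v, e_3> = 9/sqrt(3294).
Square and sum: Σ |<v, e_j>|^2 = 1955/122.
Compute ||v||^2 = v·v = 22.
Deficit = 22 − 1955/122 = 729/122 ≥ 0, confirming Bessel's inequality. (The deficit equals ||v − Σ <v,e_j> e_j||^2, the squared distance from v to span{e_j}.)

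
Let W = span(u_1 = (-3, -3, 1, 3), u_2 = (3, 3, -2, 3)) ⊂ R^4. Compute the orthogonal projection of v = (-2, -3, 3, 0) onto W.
proj_W(v) = (-239/83, -239/83, 123/83, -21/83)

Set up U = [u_1 | ... | u_2] ∈ R^(4×2). The projector onto W = col(U) is P = U (U^T U)^(-1) U^T.
Compute U^T U =
  [28, -11]
  [-11, 31],
and U^T v = (18, -21).
Solve U^T U · c = U^T v for the coefficients: c = (109/249, -130/249). The projection is proj_W(v) = U c.
Check: (v - proj_W(v)) · u_1 = 0  (should be 0).
Check: (v - proj_W(v)) · u_2 = 0  (should be 0).
Result: proj_W(v) = (-239/83, -239/83, 123/83, -21/83).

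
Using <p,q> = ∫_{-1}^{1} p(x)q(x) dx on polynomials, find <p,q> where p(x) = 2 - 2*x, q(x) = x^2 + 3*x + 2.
<p,q> = 16/3

Expand the product: p(x)·q(x) = -2*x^3 - 4*x^2 + 2*x + 4.
∫_{-1}^{1} of each monomial x^k gives [2/(k+1) if k even, 0 if k odd]. Integrating term-by-term (or equivalently evaluating the antiderivative F(x) = -x^4/2 - 4*x^3/3 + x^2 + 4*x at the endpoints):
  F(1) − F(−1) = 19/6 − (-13/6) = 16/3.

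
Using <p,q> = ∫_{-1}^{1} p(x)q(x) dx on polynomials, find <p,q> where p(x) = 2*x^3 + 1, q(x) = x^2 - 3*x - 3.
<p,q> = -116/15

Expand the product: p(x)·q(x) = 2*x^5 - 6*x^4 - 6*x^3 + x^2 - 3*x - 3.
∫_{-1}^{1} of each monomial x^k gives [2/(k+1) if k even, 0 if k odd]. Integrating term-by-term (or equivalently evaluating the antiderivative F(x) = x^6/3 - 6*x^5/5 - 3*x^4/2 + x^3/3 - 3*x^2/2 - 3*x at the endpoints):
  F(1) − F(−1) = -98/15 − (6/5) = -116/15.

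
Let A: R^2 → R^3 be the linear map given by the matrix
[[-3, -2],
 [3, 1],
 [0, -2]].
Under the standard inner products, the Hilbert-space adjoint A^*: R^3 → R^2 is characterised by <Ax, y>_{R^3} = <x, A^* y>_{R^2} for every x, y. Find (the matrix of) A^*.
A^* = A^T =
[[-3, 3, 0],
 [-2, 1, -2]]

For real matrices with standard dot products, the defining identity <Ax, y> = <x, A^* y> gives (Ax)^T y = x^T (A^*) y, i.e. x^T A^T y = x^T (A^*) y. Since this holds for all x, y, we must have A^* = A^T. Therefore
A^* =
[[-3, 3, 0],
 [-2, 1, -2]].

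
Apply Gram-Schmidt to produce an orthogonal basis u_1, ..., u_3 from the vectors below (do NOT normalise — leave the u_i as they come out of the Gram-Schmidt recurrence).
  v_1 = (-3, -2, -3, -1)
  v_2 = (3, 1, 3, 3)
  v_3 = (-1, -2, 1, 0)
Orthogonal basis:
  u_1 = (-3, -2, -3, -1)
  u_2 = (0, -1, 0, 2)
  u_3 = (-11/23, -144/115, 35/23, -72/115)

Apply the Gram-Schmidt recurrence
  u_1 = v_1
  u_i = v_i − Σ_{j<i} ((v_i · u_j) / (u_j · u_j)) · u_j.

Step by step this gives:
  u_1 = (-3, -2, -3, -1)
  u_2 = (0, -1, 0, 2)
  u_3 = (-11/23, -144/115, 35/23, -72/115)

Orthogonality check:
  u_2 · u_1 = 0 (should be 0)
  u_3 · u_1 = 0 (should be 0)
  u_3 · u_2 = 0 (should be 0)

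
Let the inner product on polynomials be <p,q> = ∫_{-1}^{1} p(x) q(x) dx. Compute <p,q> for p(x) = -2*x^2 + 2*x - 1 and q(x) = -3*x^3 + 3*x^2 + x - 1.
<p,q> = -32/15

Expand the product: p(x)·q(x) = 6*x^5 - 12*x^4 + 7*x^3 + x^2 - 3*x + 1.
∫_{-1}^{1} of each monomial x^k gives [2/(k+1) if k even, 0 if k odd]. Integrating term-by-term (or equivalently evaluating the antiderivative F(x) = x^6 - 12*x^5/5 + 7*x^4/4 + x^3/3 - 3*x^2/2 + x at the endpoints):
  F(1) − F(−1) = 11/60 − (139/60) = -32/15.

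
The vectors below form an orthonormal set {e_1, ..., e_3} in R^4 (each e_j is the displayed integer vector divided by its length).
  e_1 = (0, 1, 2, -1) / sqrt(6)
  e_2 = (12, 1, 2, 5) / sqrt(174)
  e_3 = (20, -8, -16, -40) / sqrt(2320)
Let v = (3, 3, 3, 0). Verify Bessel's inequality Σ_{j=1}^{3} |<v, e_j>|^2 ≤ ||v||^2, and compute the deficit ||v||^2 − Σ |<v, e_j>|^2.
Σ |<v, e_j>|^2 = 126/5; ||v||^2 = 27; deficit = 9/5

Write each e_j = u_j / sqrt(<u_j, u_j>) where u_j is the displayed integer vector. Then <v, e_j> = <v, u_j> / sqrt(<u_j, u_j>), so |<v, e_j>|^2 = <v, u_j>^2 / <u_j, u_j>.
Coefficients: <v, e_1> = 9/sqrt(6), <v, e_2> = 45/sqrt(174), <v, e_3> = -12/sqrt(2320).
Square and sum: Σ |<v, e_j>|^2 = 126/5.
Compute ||v||^2 = v·v = 27.
Deficit = 27 − 126/5 = 9/5 ≥ 0, confirming Bessel's inequality. (The deficit equals ||v − Σ <v,e_j> e_j||^2, the squared distance from v to span{e_j}.)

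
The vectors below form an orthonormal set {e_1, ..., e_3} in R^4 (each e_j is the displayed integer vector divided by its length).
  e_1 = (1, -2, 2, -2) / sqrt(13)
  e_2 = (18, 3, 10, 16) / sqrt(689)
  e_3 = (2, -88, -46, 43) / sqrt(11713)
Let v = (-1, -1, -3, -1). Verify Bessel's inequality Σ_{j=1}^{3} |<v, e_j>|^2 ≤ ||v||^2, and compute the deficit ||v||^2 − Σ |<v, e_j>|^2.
Σ |<v, e_j>|^2 = 2211/221; ||v||^2 = 12; deficit = 441/221

Write each e_j = u_j / sqrt(<u_j, u_j>) where u_j is the displayed integer vector. Then <v, e_j> = <v, u_j> / sqrt(<u_j, u_j>), so |<v, e_j>|^2 = <v, u_j>^2 / <u_j, u_j>.
Coefficients: <v, e_1> = -3/sqrt(13), <v, e_2> = -67/sqrt(689), <v, e_3> = 181/sqrt(11713).
Square and sum: Σ |<v, e_j>|^2 = 2211/221.
Compute ||v||^2 = v·v = 12.
Deficit = 12 − 2211/221 = 441/221 ≥ 0, confirming Bessel's inequality. (The deficit equals ||v − Σ <v,e_j> e_j||^2, the squared distance from v to span{e_j}.)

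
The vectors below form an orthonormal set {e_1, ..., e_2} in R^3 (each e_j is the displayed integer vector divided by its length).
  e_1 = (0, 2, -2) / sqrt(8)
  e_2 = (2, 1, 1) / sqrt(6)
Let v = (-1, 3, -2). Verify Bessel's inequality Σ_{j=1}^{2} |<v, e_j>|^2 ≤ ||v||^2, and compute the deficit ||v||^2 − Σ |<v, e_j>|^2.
Σ |<v, e_j>|^2 = 38/3; ||v||^2 = 14; deficit = 4/3

Write each e_j = u_j / sqrt(<u_j, u_j>) where u_j is the displayed integer vector. Then <v, e_j> = <v, u_j> / sqrt(<u_j, u_j>), so |<v, e_j>|^2 = <v, u_j>^2 / <u_j, u_j>.
Coefficients: <v, e_1> = 10/sqrt(8), <v, e_2> = -1/sqrt(6).
Square and sum: Σ |<v, e_j>|^2 = 38/3.
Compute ||v||^2 = v·v = 14.
Deficit = 14 − 38/3 = 4/3 ≥ 0, confirming Bessel's inequality. (The deficit equals ||v − Σ <v,e_j> e_j||^2, the squared distance from v to span{e_j}.)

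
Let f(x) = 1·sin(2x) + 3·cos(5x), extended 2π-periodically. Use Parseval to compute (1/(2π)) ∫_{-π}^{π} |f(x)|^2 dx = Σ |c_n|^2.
Σ |c_n|^2 = 5

Expand |f|^2 and use orthogonality of {sin(nx), cos(mx)} on [-π, π]:
  ∫_{-π}^{π} sin(nx)^2 dx = π, ∫ cos(mx)^2 dx = π, and cross terms integrate to 0.
So ∫_{-π}^{π} f(x)^2 dx = 1^2 · π + 3^2 · π = (1 + 9)π.
Divide by 2π: (1 + 9)/2 = 5.
By Parseval, this equals Σ |c_n|^2.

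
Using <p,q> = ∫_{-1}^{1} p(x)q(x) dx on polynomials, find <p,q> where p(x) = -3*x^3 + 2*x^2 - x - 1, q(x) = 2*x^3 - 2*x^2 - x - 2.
<p,q> = 44/105

Expand the product: p(x)·q(x) = -6*x^6 + 10*x^5 - 3*x^4 + 4*x^3 - x^2 + 3*x + 2.
∫_{-1}^{1} of each monomial x^k gives [2/(k+1) if k even, 0 if k odd]. Integrating term-by-term (or equivalently evaluating the antiderivative F(x) = -6*x^7/7 + 5*x^6/3 - 3*x^5/5 + x^4 - x^3/3 + 3*x^2/2 + 2*x at the endpoints):
  F(1) − F(−1) = 919/210 − (277/70) = 44/105.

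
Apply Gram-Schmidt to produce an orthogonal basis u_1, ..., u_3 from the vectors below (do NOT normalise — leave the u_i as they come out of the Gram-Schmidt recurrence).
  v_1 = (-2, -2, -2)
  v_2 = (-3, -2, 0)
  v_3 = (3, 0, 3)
Orthogonal basis:
  u_1 = (-2, -2, -2)
  u_2 = (-4/3, -1/3, 5/3)
  u_3 = (9/7, -27/14, 9/14)

Apply the Gram-Schmidt recurrence
  u_1 = v_1
  u_i = v_i − Σ_{j<i} ((v_i · u_j) / (u_j · u_j)) · u_j.

Step by step this gives:
  u_1 = (-2, -2, -2)
  u_2 = (-4/3, -1/3, 5/3)
  u_3 = (9/7, -27/14, 9/14)

Orthogonality check:
  u_2 · u_1 = 0 (should be 0)
  u_3 · u_1 = 0 (should be 0)
  u_3 · u_2 = 0 (should be 0)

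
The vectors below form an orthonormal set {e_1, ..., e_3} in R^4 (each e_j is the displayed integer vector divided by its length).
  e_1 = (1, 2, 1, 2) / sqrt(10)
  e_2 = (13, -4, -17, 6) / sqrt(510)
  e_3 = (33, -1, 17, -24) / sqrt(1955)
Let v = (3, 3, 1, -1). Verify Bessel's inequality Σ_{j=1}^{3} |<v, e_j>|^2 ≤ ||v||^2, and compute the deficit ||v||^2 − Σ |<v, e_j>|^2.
Σ |<v, e_j>|^2 = 5531/345; ||v||^2 = 20; deficit = 1369/345

Write each e_j = u_j / sqrt(<u_j, u_j>) where u_j is the displayed integer vector. Then <v, e_j> = <v, u_j> / sqrt(<u_j, u_j>), so |<v, e_j>|^2 = <v, u_j>^2 / <u_j, u_j>.
Coefficients: <v, e_1> = 8/sqrt(10), <v, e_2> = 4/sqrt(510), <v, e_3> = 137/sqrt(1955).
Square and sum: Σ |<v, e_j>|^2 = 5531/345.
Compute ||v||^2 = v·v = 20.
Deficit = 20 − 5531/345 = 1369/345 ≥ 0, confirming Bessel's inequality. (The deficit equals ||v − Σ <v,e_j> e_j||^2, the squared distance from v to span{e_j}.)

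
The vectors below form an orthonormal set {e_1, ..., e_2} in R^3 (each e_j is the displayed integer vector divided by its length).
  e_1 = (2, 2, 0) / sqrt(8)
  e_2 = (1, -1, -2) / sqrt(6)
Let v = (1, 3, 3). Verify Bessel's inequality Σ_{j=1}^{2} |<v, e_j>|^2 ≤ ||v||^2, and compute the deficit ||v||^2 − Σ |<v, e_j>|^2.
Σ |<v, e_j>|^2 = 56/3; ||v||^2 = 19; deficit = 1/3

Write each e_j = u_j / sqrt(<u_j, u_j>) where u_j is the displayed integer vector. Then <v, e_j> = <v, u_j> / sqrt(<u_j, u_j>), so |<v, e_j>|^2 = <v, u_j>^2 / <u_j, u_j>.
Coefficients: <v, e_1> = 8/sqrt(8), <v, e_2> = -8/sqrt(6).
Square and sum: Σ |<v, e_j>|^2 = 56/3.
Compute ||v||^2 = v·v = 19.
Deficit = 19 − 56/3 = 1/3 ≥ 0, confirming Bessel's inequality. (The deficit equals ||v − Σ <v,e_j> e_j||^2, the squared distance from v to span{e_j}.)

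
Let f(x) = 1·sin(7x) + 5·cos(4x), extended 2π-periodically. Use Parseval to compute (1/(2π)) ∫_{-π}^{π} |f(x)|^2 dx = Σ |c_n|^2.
Σ |c_n|^2 = 13

Expand |f|^2 and use orthogonality of {sin(nx), cos(mx)} on [-π, π]:
  ∫_{-π}^{π} sin(nx)^2 dx = π, ∫ cos(mx)^2 dx = π, and cross terms integrate to 0.
So ∫_{-π}^{π} f(x)^2 dx = 1^2 · π + 5^2 · π = (1 + 25)π.
Divide by 2π: (1 + 25)/2 = 13.
By Parseval, this equals Σ |c_n|^2.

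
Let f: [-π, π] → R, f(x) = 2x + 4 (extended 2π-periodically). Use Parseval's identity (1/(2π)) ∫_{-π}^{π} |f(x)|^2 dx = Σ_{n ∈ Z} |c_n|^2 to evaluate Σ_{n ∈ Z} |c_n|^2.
Σ |c_n|^2 = 4π^2/3 + 16

Expand and integrate term by term over [-π, π]:
  ∫ (2x)^2 dx = 4·(2π^3/3); ∫ 2·2·(4)·x dx = 0 (odd integrand); ∫ 4^2 dx = 16·2π.
So (1/(2π)) ∫_{-π}^{π} (2x + 4)^2 dx = 4π^2/3 + 16 = 4π^2/3 + 16.
Parseval ⇒ Σ |c_n|^2 = 4π^2/3 + 16.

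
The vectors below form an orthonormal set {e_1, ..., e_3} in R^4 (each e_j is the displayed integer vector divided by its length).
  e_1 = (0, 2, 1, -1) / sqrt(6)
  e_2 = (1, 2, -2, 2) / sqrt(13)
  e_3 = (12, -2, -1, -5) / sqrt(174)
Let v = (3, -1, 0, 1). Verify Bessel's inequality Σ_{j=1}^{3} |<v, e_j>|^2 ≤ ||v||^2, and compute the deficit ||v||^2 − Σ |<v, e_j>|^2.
Σ |<v, e_j>|^2 = 3186/377; ||v||^2 = 11; deficit = 961/377

Write each e_j = u_j / sqrt(<u_j, u_j>) where u_j is the displayed integer vector. Then <v, e_j> = <v, u_j> / sqrt(<u_j, u_j>), so |<v, e_j>|^2 = <v, u_j>^2 / <u_j, u_j>.
Coefficients: <v, e_1> = -3/sqrt(6), <v, e_2> = 3/sqrt(13), <v, e_3> = 33/sqrt(174).
Square and sum: Σ |<v, e_j>|^2 = 3186/377.
Compute ||v||^2 = v·v = 11.
Deficit = 11 − 3186/377 = 961/377 ≥ 0, confirming Bessel's inequality. (The deficit equals ||v − Σ <v,e_j> e_j||^2, the squared distance from v to span{e_j}.)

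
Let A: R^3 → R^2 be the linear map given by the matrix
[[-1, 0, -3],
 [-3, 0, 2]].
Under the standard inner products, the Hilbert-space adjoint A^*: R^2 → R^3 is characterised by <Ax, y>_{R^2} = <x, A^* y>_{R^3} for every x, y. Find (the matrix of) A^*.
A^* = A^T =
[[-1, -3],
 [0, 0],
 [-3, 2]]

For real matrices with standard dot products, the defining identity <Ax, y> = <x, A^* y> gives (Ax)^T y = x^T (A^*) y, i.e. x^T A^T y = x^T (A^*) y. Since this holds for all x, y, we must have A^* = A^T. Therefore
A^* =
[[-1, -3],
 [0, 0],
 [-3, 2]].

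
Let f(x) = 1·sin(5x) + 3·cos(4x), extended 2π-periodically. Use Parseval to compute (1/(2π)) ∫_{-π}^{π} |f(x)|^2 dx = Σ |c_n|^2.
Σ |c_n|^2 = 5

Expand |f|^2 and use orthogonality of {sin(nx), cos(mx)} on [-π, π]:
  ∫_{-π}^{π} sin(nx)^2 dx = π, ∫ cos(mx)^2 dx = π, and cross terms integrate to 0.
So ∫_{-π}^{π} f(x)^2 dx = 1^2 · π + 3^2 · π = (1 + 9)π.
Divide by 2π: (1 + 9)/2 = 5.
By Parseval, this equals Σ |c_n|^2.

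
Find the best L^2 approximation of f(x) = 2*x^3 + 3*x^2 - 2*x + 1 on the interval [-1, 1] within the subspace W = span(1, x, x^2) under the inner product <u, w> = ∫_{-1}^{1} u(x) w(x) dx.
g(x) = 3*x^2 - 4*x/5 + 1

The best approximation g ∈ W is the orthogonal projection of f onto W. Writing g = a_0 + a_1 x + a_2 x^2, the coefficients solve the normal equations G · a = b where
  G_{ij} = <φ_i, φ_j> and b_i = <f, φ_i>, with φ_0 = 1, φ_1 = x, φ_2 = x^2.
G =
  [2, 0, 2/3]
  [0, 2/3, 0]
  [2/3, 0, 2/5],
b = (4, -8/15, 28/15).
Solving gives a_0 = 1, a_1 = -4/5, a_2 = 3, so
  g(x) = 3*x^2 - 4*x/5 + 1.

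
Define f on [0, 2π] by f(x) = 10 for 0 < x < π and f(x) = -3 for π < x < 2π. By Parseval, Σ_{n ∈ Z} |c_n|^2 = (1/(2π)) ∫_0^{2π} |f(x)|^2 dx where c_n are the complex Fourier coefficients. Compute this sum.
Σ |c_n|^2 = 109/2

Parseval equates the L^2 energy of f (normalised by 1/(2π)) with the ℓ^2 sum of its Fourier coefficients: (1/(2π)) ∫_0^{2π} |f|^2 = Σ |c_n|^2.
Compute the left side: (1/(2π)) [∫_0^π 10^2 dx + ∫_π^{2π} (-3)^2 dx] = (1/(2π)) · (100π + 9π) = (100 + 9)/2 = 109/2.
So Σ_{n ∈ Z} |c_n|^2 = 109/2.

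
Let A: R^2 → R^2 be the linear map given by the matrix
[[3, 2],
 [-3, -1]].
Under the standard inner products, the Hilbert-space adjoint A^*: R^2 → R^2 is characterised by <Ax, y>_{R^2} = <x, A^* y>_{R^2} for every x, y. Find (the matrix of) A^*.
A^* = A^T =
[[3, -3],
 [2, -1]]

For real matrices with standard dot products, the defining identity <Ax, y> = <x, A^* y> gives (Ax)^T y = x^T (A^*) y, i.e. x^T A^T y = x^T (A^*) y. Since this holds for all x, y, we must have A^* = A^T. Therefore
A^* =
[[3, -3],
 [2, -1]].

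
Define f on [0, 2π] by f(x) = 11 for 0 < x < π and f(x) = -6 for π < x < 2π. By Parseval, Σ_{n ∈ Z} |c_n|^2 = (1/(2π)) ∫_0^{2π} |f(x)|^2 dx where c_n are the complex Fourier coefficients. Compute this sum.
Σ |c_n|^2 = 157/2

Parseval equates the L^2 energy of f (normalised by 1/(2π)) with the ℓ^2 sum of its Fourier coefficients: (1/(2π)) ∫_0^{2π} |f|^2 = Σ |c_n|^2.
Compute the left side: (1/(2π)) [∫_0^π 11^2 dx + ∫_π^{2π} (-6)^2 dx] = (1/(2π)) · (121π + 36π) = (121 + 36)/2 = 157/2.
So Σ_{n ∈ Z} |c_n|^2 = 157/2.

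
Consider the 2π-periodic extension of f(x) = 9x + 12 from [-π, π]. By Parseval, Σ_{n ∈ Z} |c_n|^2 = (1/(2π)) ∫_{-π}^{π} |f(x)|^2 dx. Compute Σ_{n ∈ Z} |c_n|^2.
Σ |c_n|^2 = 27π^2 + 144

Expand and integrate term by term over [-π, π]:
  ∫ (9x)^2 dx = 81·(2π^3/3); ∫ 2·9·(12)·x dx = 0 (odd integrand); ∫ 12^2 dx = 144·2π.
So (1/(2π)) ∫_{-π}^{π} (9x + 12)^2 dx = 81π^2/3 + 144 = 27π^2 + 144.
Parseval ⇒ Σ |c_n|^2 = 27π^2 + 144.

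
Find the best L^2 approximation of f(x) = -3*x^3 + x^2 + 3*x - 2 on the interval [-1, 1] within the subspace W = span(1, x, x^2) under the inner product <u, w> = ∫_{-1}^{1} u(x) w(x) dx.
g(x) = x^2 + 6*x/5 - 2

The best approximation g ∈ W is the orthogonal projection of f onto W. Writing g = a_0 + a_1 x + a_2 x^2, the coefficients solve the normal equations G · a = b where
  G_{ij} = <φ_i, φ_j> and b_i = <f, φ_i>, with φ_0 = 1, φ_1 = x, φ_2 = x^2.
G =
  [2, 0, 2/3]
  [0, 2/3, 0]
  [2/3, 0, 2/5],
b = (-10/3, 4/5, -14/15).
Solving gives a_0 = -2, a_1 = 6/5, a_2 = 1, so
  g(x) = x^2 + 6*x/5 - 2.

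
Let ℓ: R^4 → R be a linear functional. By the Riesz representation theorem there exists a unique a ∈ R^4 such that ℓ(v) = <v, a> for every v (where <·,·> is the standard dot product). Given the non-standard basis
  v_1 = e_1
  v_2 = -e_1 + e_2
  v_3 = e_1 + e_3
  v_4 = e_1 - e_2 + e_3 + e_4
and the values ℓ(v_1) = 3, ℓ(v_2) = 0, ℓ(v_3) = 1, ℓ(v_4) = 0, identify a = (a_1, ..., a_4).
a = (3, 3, -2, 2)

Write a = (a_1, ..., a_4) in the standard basis. For each basis vector v_i, ℓ(v_i) = <v_i, a> is a linear equation in the a_j's. Collect the n equations into a matrix system V a = ℓ, where row i of V is v_i (expressed in the standard basis). Since V is invertible (lower-triangular with 1s on the diagonal, up to permutation), solve by back-substitution:
  V =
[[1, 0, 0, 0],
 [-1, 1, 0, 0],
 [1, 0, 1, 0],
 [1, -1, 1, 1]]
  V a = (3, 0, 1, 0)
Solving gives a = (3, 3, -2, 2).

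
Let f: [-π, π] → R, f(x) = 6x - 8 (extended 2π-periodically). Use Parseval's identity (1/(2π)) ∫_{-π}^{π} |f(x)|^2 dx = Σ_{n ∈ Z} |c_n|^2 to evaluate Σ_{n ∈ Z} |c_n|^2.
Σ |c_n|^2 = 12π^2 + 64

Expand and integrate term by term over [-π, π]:
  ∫ (6x)^2 dx = 36·(2π^3/3); ∫ 2·6·(-8)·x dx = 0 (odd integrand); ∫ (-8)^2 dx = 64·2π.
So (1/(2π)) ∫_{-π}^{π} (6x - 8)^2 dx = 36π^2/3 + 64 = 12π^2 + 64.
Parseval ⇒ Σ |c_n|^2 = 12π^2 + 64.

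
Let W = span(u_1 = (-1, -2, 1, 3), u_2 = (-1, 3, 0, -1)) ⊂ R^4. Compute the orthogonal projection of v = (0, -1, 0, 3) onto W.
proj_W(v) = (-71/101, -152/101, 73/101, 221/101)

Set up U = [u_1 | ... | u_2] ∈ R^(4×2). The projector onto W = col(U) is P = U (U^T U)^(-1) U^T.
Compute U^T U =
  [15, -8]
  [-8, 11],
and U^T v = (11, -6).
Solve U^T U · c = U^T v for the coefficients: c = (73/101, -2/101). The projection is proj_W(v) = U c.
Check: (v - proj_W(v)) · u_1 = 0  (should be 0).
Check: (v - proj_W(v)) · u_2 = 0  (should be 0).
Result: proj_W(v) = (-71/101, -152/101, 73/101, 221/101).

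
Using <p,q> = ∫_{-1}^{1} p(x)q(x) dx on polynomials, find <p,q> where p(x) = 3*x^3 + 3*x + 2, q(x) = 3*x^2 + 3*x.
<p,q> = 68/5

Expand the product: p(x)·q(x) = 9*x^5 + 9*x^4 + 9*x^3 + 15*x^2 + 6*x.
∫_{-1}^{1} of each monomial x^k gives [2/(k+1) if k even, 0 if k odd]. Integrating term-by-term (or equivalently evaluating the antiderivative F(x) = 3*x^6/2 + 9*x^5/5 + 9*x^4/4 + 5*x^3 + 3*x^2 at the endpoints):
  F(1) − F(−1) = 271/20 − (-1/20) = 68/5.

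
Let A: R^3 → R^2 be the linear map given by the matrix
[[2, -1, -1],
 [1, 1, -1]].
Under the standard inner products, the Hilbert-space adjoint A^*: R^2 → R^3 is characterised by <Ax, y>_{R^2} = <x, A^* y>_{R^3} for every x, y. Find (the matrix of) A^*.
A^* = A^T =
[[2, 1],
 [-1, 1],
 [-1, -1]]

For real matrices with standard dot products, the defining identity <Ax, y> = <x, A^* y> gives (Ax)^T y = x^T (A^*) y, i.e. x^T A^T y = x^T (A^*) y. Since this holds for all x, y, we must have A^* = A^T. Therefore
A^* =
[[2, 1],
 [-1, 1],
 [-1, -1]].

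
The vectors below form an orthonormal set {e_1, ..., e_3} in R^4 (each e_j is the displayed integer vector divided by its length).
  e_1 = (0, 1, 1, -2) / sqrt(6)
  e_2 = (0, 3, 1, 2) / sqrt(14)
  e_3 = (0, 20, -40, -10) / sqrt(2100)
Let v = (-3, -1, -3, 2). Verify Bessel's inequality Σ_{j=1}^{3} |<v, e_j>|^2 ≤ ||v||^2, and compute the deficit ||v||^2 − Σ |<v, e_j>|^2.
Σ |<v, e_j>|^2 = 14; ||v||^2 = 23; deficit = 9

Write each e_j = u_j / sqrt(<u_j, u_j>) where u_j is the displayed integer vector. Then <v, e_j> = <v, u_j> / sqrt(<u_j, u_j>), so |<v, e_j>|^2 = <v, u_j>^2 / <u_j, u_j>.
Coefficients: <v, e_1> = -8/sqrt(6), <v, e_2> = -2/sqrt(14), <v, e_3> = 80/sqrt(2100).
Square and sum: Σ |<v, e_j>|^2 = 14.
Compute ||v||^2 = v·v = 23.
Deficit = 23 − 14 = 9 ≥ 0, confirming Bessel's inequality. (The deficit equals ||v − Σ <v,e_j> e_j||^2, the squared distance from v to span{e_j}.)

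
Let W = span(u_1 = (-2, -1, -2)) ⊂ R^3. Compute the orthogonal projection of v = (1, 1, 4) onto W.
proj_W(v) = (22/9, 11/9, 22/9)

Set up U = [u_1 | ... | u_1] ∈ R^(3×1). The projector onto W = col(U) is P = U (U^T U)^(-1) U^T.
Compute U^T U =
  [9],
and U^T v = (-11).
Solve U^T U · c = U^T v for the coefficients: c = (-11/9). The projection is proj_W(v) = U c.
Check: (v - proj_W(v)) · u_1 = 0  (should be 0).
Result: proj_W(v) = (22/9, 11/9, 22/9).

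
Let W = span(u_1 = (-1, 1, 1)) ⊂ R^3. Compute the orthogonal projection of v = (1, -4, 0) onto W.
proj_W(v) = (5/3, -5/3, -5/3)

Set up U = [u_1 | ... | u_1] ∈ R^(3×1). The projector onto W = col(U) is P = U (U^T U)^(-1) U^T.
Compute U^T U =
  [3],
and U^T v = (-5).
Solve U^T U · c = U^T v for the coefficients: c = (-5/3). The projection is proj_W(v) = U c.
Check: (v - proj_W(v)) · u_1 = 0  (should be 0).
Result: proj_W(v) = (5/3, -5/3, -5/3).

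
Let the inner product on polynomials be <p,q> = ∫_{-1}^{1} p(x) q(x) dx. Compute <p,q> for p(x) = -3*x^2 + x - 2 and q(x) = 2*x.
<p,q> = 4/3

Expand the product: p(x)·q(x) = -6*x^3 + 2*x^2 - 4*x.
∫_{-1}^{1} of each monomial x^k gives [2/(k+1) if k even, 0 if k odd]. Integrating term-by-term (or equivalently evaluating the antiderivative F(x) = -3*x^4/2 + 2*x^3/3 - 2*x^2 at the endpoints):
  F(1) − F(−1) = -17/6 − (-25/6) = 4/3.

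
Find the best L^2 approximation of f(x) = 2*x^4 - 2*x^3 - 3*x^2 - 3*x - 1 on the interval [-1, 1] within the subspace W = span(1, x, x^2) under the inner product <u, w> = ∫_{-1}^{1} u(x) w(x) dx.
g(x) = -9*x^2/7 - 21*x/5 - 41/35

The best approximation g ∈ W is the orthogonal projection of f onto W. Writing g = a_0 + a_1 x + a_2 x^2, the coefficients solve the normal equations G · a = b where
  G_{ij} = <φ_i, φ_j> and b_i = <f, φ_i>, with φ_0 = 1, φ_1 = x, φ_2 = x^2.
G =
  [2, 0, 2/3]
  [0, 2/3, 0]
  [2/3, 0, 2/5],
b = (-16/5, -14/5, -136/105).
Solving gives a_0 = -41/35, a_1 = -21/5, a_2 = -9/7, so
  g(x) = -9*x^2/7 - 21*x/5 - 41/35.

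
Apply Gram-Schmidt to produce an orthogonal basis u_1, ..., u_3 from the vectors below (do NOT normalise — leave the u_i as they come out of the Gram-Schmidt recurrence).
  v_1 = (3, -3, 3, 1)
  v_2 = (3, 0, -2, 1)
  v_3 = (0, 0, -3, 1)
Orthogonal basis:
  u_1 = (3, -3, 3, 1)
  u_2 = (18/7, 3/7, -17/7, 6/7)
  u_3 = (-33/47, -105/94, -63/94, 36/47)

Apply the Gram-Schmidt recurrence
  u_1 = v_1
  u_i = v_i − Σ_{j<i} ((v_i · u_j) / (u_j · u_j)) · u_j.

Step by step this gives:
  u_1 = (3, -3, 3, 1)
  u_2 = (18/7, 3/7, -17/7, 6/7)
  u_3 = (-33/47, -105/94, -63/94, 36/47)

Orthogonality check:
  u_2 · u_1 = 0 (should be 0)
  u_3 · u_1 = 0 (should be 0)
  u_3 · u_2 = 0 (should be 0)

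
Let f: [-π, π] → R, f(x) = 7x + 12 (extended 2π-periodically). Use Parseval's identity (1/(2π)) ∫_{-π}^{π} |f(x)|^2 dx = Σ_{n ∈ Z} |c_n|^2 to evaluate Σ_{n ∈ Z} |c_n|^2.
Σ |c_n|^2 = 49π^2/3 + 144

Expand and integrate term by term over [-π, π]:
  ∫ (7x)^2 dx = 49·(2π^3/3); ∫ 2·7·(12)·x dx = 0 (odd integrand); ∫ 12^2 dx = 144·2π.
So (1/(2π)) ∫_{-π}^{π} (7x + 12)^2 dx = 49π^2/3 + 144 = 49π^2/3 + 144.
Parseval ⇒ Σ |c_n|^2 = 49π^2/3 + 144.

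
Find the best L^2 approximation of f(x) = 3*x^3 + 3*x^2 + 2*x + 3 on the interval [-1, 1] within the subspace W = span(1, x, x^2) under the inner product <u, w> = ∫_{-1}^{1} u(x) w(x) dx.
g(x) = 3*x^2 + 19*x/5 + 3

The best approximation g ∈ W is the orthogonal projection of f onto W. Writing g = a_0 + a_1 x + a_2 x^2, the coefficients solve the normal equations G · a = b where
  G_{ij} = <φ_i, φ_j> and b_i = <f, φ_i>, with φ_0 = 1, φ_1 = x, φ_2 = x^2.
G =
  [2, 0, 2/3]
  [0, 2/3, 0]
  [2/3, 0, 2/5],
b = (8, 38/15, 16/5).
Solving gives a_0 = 3, a_1 = 19/5, a_2 = 3, so
  g(x) = 3*x^2 + 19*x/5 + 3.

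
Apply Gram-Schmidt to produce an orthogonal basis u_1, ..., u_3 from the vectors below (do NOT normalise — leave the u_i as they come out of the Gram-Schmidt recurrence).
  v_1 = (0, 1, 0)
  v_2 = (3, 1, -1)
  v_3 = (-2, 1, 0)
Orthogonal basis:
  u_1 = (0, 1, 0)
  u_2 = (3, 0, -1)
  u_3 = (-1/5, 0, -3/5)

Apply the Gram-Schmidt recurrence
  u_1 = v_1
  u_i = v_i − Σ_{j<i} ((v_i · u_j) / (u_j · u_j)) · u_j.

Step by step this gives:
  u_1 = (0, 1, 0)
  u_2 = (3, 0, -1)
  u_3 = (-1/5, 0, -3/5)

Orthogonality check:
  u_2 · u_1 = 0 (should be 0)
  u_3 · u_1 = 0 (should be 0)
  u_3 · u_2 = 0 (should be 0)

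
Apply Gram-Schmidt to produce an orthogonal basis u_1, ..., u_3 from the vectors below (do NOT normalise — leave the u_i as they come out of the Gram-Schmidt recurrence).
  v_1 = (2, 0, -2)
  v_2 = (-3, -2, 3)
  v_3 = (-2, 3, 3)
Orthogonal basis:
  u_1 = (2, 0, -2)
  u_2 = (0, -2, 0)
  u_3 = (1/2, 0, 1/2)

Apply the Gram-Schmidt recurrence
  u_1 = v_1
  u_i = v_i − Σ_{j<i} ((v_i · u_j) / (u_j · u_j)) · u_j.

Step by step this gives:
  u_1 = (2, 0, -2)
  u_2 = (0, -2, 0)
  u_3 = (1/2, 0, 1/2)

Orthogonality check:
  u_2 · u_1 = 0 (should be 0)
  u_3 · u_1 = 0 (should be 0)
  u_3 · u_2 = 0 (should be 0)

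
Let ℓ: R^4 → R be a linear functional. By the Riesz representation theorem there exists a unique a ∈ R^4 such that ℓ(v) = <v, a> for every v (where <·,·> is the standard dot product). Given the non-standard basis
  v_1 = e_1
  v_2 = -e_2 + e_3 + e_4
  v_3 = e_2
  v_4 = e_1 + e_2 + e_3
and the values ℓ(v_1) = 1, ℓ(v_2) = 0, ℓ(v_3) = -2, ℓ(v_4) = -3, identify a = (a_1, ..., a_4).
a = (1, -2, -2, 0)

Write a = (a_1, ..., a_4) in the standard basis. For each basis vector v_i, ℓ(v_i) = <v_i, a> is a linear equation in the a_j's. Collect the n equations into a matrix system V a = ℓ, where row i of V is v_i (expressed in the standard basis). Since V is invertible (lower-triangular with 1s on the diagonal, up to permutation), solve by back-substitution:
  V =
[[1, 0, 0, 0],
 [0, -1, 1, 1],
 [0, 1, 0, 0],
 [1, 1, 1, 0]]
  V a = (1, 0, -2, -3)
Solving gives a = (1, -2, -2, 0).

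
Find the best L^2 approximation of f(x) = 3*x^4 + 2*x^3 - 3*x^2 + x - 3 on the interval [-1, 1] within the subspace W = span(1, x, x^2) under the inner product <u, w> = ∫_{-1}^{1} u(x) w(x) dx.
g(x) = -3*x^2/7 + 11*x/5 - 114/35

The best approximation g ∈ W is the orthogonal projection of f onto W. Writing g = a_0 + a_1 x + a_2 x^2, the coefficients solve the normal equations G · a = b where
  G_{ij} = <φ_i, φ_j> and b_i = <f, φ_i>, with φ_0 = 1, φ_1 = x, φ_2 = x^2.
G =
  [2, 0, 2/3]
  [0, 2/3, 0]
  [2/3, 0, 2/5],
b = (-34/5, 22/15, -82/35).
Solving gives a_0 = -114/35, a_1 = 11/5, a_2 = -3/7, so
  g(x) = -3*x^2/7 + 11*x/5 - 114/35.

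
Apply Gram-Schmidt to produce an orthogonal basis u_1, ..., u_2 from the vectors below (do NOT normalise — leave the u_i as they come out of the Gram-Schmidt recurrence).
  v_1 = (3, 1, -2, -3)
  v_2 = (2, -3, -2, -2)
Orthogonal basis:
  u_1 = (3, 1, -2, -3)
  u_2 = (7/23, -82/23, -20/23, -7/23)

Apply the Gram-Schmidt recurrence
  u_1 = v_1
  u_i = v_i − Σ_{j<i} ((v_i · u_j) / (u_j · u_j)) · u_j.

Step by step this gives:
  u_1 = (3, 1, -2, -3)
  u_2 = (7/23, -82/23, -20/23, -7/23)

Orthogonality check:
  u_2 · u_1 = 0 (should be 0)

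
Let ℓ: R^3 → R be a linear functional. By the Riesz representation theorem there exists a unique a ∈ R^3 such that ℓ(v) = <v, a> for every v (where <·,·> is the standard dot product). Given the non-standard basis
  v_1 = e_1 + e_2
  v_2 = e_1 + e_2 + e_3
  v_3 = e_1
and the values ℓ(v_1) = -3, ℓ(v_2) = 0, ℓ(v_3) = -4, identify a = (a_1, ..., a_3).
a = (-4, 1, 3)

Write a = (a_1, ..., a_3) in the standard basis. For each basis vector v_i, ℓ(v_i) = <v_i, a> is a linear equation in the a_j's. Collect the n equations into a matrix system V a = ℓ, where row i of V is v_i (expressed in the standard basis). Since V is invertible (lower-triangular with 1s on the diagonal, up to permutation), solve by back-substitution:
  V =
[[1, 1, 0],
 [1, 1, 1],
 [1, 0, 0]]
  V a = (-3, 0, -4)
Solving gives a = (-4, 1, 3).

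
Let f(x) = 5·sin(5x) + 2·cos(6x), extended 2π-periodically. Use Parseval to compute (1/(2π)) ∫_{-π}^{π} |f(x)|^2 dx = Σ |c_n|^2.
Σ |c_n|^2 = 29/2

Expand |f|^2 and use orthogonality of {sin(nx), cos(mx)} on [-π, π]:
  ∫_{-π}^{π} sin(nx)^2 dx = π, ∫ cos(mx)^2 dx = π, and cross terms integrate to 0.
So ∫_{-π}^{π} f(x)^2 dx = 5^2 · π + 2^2 · π = (25 + 4)π.
Divide by 2π: (25 + 4)/2 = 29/2.
By Parseval, this equals Σ |c_n|^2.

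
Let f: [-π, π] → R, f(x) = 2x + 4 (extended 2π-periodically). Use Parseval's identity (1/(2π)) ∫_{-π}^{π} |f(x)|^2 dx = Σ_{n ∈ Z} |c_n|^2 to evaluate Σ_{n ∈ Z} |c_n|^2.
Σ |c_n|^2 = 4π^2/3 + 16

Expand and integrate term by term over [-π, π]:
  ∫ (2x)^2 dx = 4·(2π^3/3); ∫ 2·2·(4)·x dx = 0 (odd integrand); ∫ 4^2 dx = 16·2π.
So (1/(2π)) ∫_{-π}^{π} (2x + 4)^2 dx = 4π^2/3 + 16 = 4π^2/3 + 16.
Parseval ⇒ Σ |c_n|^2 = 4π^2/3 + 16.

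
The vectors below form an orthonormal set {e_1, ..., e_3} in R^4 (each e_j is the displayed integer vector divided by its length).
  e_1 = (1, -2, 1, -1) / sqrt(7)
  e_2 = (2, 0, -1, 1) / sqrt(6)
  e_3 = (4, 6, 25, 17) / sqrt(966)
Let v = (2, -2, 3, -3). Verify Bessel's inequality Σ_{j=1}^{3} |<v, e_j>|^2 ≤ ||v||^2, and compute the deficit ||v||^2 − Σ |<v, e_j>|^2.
Σ |<v, e_j>|^2 = 498/23; ||v||^2 = 26; deficit = 100/23

Write each e_j = u_j / sqrt(<u_j, u_j>) where u_j is the displayed integer vector. Then <v, e_j> = <v, u_j> / sqrt(<u_j, u_j>), so |<v, e_j>|^2 = <v, u_j>^2 / <u_j, u_j>.
Coefficients: <v, e_1> = 12/sqrt(7), <v, e_2> = -2/sqrt(6), <v, e_3> = 20/sqrt(966).
Square and sum: Σ |<v, e_j>|^2 = 498/23.
Compute ||v||^2 = v·v = 26.
Deficit = 26 − 498/23 = 100/23 ≥ 0, confirming Bessel's inequality. (The deficit equals ||v − Σ <v,e_j> e_j||^2, the squared distance from v to span{e_j}.)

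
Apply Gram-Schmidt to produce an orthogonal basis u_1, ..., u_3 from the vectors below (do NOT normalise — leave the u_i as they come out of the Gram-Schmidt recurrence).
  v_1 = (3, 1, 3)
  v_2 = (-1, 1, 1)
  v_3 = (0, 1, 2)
Orthogonal basis:
  u_1 = (3, 1, 3)
  u_2 = (-22/19, 18/19, 16/19)
  u_3 = (-1/14, -3/14, 1/7)

Apply the Gram-Schmidt recurrence
  u_1 = v_1
  u_i = v_i − Σ_{j<i} ((v_i · u_j) / (u_j · u_j)) · u_j.

Step by step this gives:
  u_1 = (3, 1, 3)
  u_2 = (-22/19, 18/19, 16/19)
  u_3 = (-1/14, -3/14, 1/7)

Orthogonality check:
  u_2 · u_1 = 0 (should be 0)
  u_3 · u_1 = 0 (should be 0)
  u_3 · u_2 = 0 (should be 0)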